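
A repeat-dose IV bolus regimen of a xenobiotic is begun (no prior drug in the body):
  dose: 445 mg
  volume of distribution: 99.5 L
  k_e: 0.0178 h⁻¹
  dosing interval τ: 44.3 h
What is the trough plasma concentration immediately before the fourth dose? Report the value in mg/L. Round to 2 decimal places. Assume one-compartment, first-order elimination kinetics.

3.38 mg/L

C₀ per dose = Dose / Vd = 445 / 99.5 = 4.472 mg/L
Fraction remaining after one interval: r = e^(−kτ) = e^(−0.01780 × 44.3) = 0.4545
Before dose 4, 3 doses have been given (aged 1τ, 2τ, 3τ).
C_trough = C₀ × (r + r² + … + r^3) = C₀ × r(1−r^3)/(1−r)
        = 4.472 × 0.4545 × (1 − 0.09389) / (1 − 0.4545) = 3.376 mg/L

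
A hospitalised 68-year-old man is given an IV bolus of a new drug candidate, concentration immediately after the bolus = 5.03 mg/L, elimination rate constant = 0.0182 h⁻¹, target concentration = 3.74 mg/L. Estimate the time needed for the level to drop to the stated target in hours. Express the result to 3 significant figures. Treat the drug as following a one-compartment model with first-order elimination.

16.3 h

t = ln(C₀ / C) / k = ln(5.030 / 3.74) / 0.01820
  = ln(1.345) / 0.01820 = 0.2964 / 0.01820 = 16.29 h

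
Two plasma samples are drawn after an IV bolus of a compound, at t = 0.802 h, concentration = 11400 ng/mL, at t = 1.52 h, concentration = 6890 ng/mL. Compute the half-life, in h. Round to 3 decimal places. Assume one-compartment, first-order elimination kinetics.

k = ln(C₁/C₂) / (t₂ − t₁) = ln(11400/6890) / (1.52 − 0.802)
  = 0.5035 / 0.7180 = 0.7013 h⁻¹
t½ = ln2 / k = 0.693147 / 0.7013 = 0.9884 h

0.988 h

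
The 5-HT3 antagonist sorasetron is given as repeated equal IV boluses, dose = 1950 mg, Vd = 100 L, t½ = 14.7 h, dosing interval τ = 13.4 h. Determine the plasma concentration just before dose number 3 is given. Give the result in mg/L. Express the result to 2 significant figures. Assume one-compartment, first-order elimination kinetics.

16 mg/L

C₀ per dose = Dose / Vd = 1950 / 100 = 19.50 mg/L
k = ln2 / t½ = 0.693147 / 14.7 = 0.04715 h⁻¹
Fraction remaining after one interval: r = e^(−kτ) = e^(−0.04715 × 13.4) = 0.5316
Before dose 3, 2 doses have been given (aged 1τ, 2τ).
C_trough = C₀ × (r + r²) = 19.50 × (0.5316 + 0.2826) = 15.88 mg/L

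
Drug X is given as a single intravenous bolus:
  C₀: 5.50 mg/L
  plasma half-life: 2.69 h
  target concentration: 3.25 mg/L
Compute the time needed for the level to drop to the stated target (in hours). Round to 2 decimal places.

2.04 h

k = ln2 / t½ = 0.693147 / 2.69 = 0.2577 h⁻¹
t = ln(C₀ / C) / k = ln(5.500 / 3.25) / 0.2577
  = ln(1.692) / 0.2577 = 0.5259 / 0.2577 = 2.041 h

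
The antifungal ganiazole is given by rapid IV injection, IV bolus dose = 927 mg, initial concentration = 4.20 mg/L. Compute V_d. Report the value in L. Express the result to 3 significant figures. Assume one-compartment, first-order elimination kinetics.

221 L

Vd = Dose / C₀ = 927.0 / 4.20 = 220.7 L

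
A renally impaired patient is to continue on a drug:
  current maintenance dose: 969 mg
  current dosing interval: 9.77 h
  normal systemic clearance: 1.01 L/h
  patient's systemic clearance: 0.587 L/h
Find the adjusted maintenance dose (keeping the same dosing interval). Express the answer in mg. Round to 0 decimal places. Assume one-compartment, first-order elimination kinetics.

563 mg

To keep the same average steady-state level, dosing rate must scale with clearance.
CL ratio = 0.587 / 1.01 = 0.5812
New dose (same interval) = 969 × 0.5812 = 563.2 mg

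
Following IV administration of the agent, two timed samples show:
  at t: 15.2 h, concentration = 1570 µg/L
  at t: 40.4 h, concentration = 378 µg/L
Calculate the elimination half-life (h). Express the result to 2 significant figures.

12 h

k = ln(C₁/C₂) / (t₂ − t₁) = ln(1570/378) / (40.4 − 15.2)
  = 1.424 / 25.20 = 0.05651 h⁻¹
t½ = ln2 / k = 0.693147 / 0.05651 = 12.27 h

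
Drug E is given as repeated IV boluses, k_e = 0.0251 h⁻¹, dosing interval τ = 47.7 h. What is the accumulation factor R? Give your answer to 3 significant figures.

1.43

e^(−kτ) = e^(−0.02510 × 47.7) = 0.3020
Accumulation ratio R = 1 / (1 − e^(−kτ)) = 1 / (1 − 0.3020) = 1.433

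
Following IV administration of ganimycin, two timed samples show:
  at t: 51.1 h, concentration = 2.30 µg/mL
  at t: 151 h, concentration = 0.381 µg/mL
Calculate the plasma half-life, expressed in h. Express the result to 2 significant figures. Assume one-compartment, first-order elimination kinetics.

k = ln(C₁/C₂) / (t₂ − t₁) = ln(2.30/0.381) / (151 − 51.1)
  = 1.798 / 99.90 = 0.01800 h⁻¹
t½ = ln2 / k = 0.693147 / 0.01800 = 38.51 h

39 h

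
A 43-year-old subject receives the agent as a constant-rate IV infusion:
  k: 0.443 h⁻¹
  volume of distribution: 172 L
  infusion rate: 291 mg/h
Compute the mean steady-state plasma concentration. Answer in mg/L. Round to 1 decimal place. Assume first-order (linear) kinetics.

CL = k × Vd = 0.4430 × 172 = 76.20 L/h
At steady state Css = R₀ / CL = 291 / 76.20 = 3.819 mg/L

3.8 mg/L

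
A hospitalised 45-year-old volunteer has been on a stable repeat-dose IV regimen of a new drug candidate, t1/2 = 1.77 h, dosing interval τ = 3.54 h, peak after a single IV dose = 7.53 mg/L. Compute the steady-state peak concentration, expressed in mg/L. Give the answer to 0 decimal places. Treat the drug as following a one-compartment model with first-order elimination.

10 mg/L

k = ln2 / t½ = 0.693147 / 1.77 = 0.3916 h⁻¹
e^(−kτ) = e^(−0.3916 × 3.54) = 0.2500
Accumulation ratio R = 1 / (1 − e^(−kτ)) = 1 / (1 − 0.2500) = 1.333
Steady-state peak = C₀ × R = 7.53 × 1.333 = 10.04 mg/L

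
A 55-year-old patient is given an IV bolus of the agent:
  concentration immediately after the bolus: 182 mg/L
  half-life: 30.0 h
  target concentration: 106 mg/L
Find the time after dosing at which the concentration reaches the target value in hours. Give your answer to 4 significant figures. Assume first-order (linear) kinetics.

23.40 h

k = ln2 / t½ = 0.693147 / 30.0 = 0.02310 h⁻¹
t = ln(C₀ / C) / k = ln(182.0 / 106) / 0.02310
  = ln(1.717) / 0.02310 = 0.5406 / 0.02310 = 23.40 h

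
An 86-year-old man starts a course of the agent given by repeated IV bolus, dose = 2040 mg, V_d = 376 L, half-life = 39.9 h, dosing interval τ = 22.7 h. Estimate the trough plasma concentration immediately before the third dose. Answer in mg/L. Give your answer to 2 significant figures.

6.1 mg/L

C₀ per dose = Dose / Vd = 2040 / 376 = 5.426 mg/L
k = ln2 / t½ = 0.693147 / 39.9 = 0.01737 h⁻¹
Fraction remaining after one interval: r = e^(−kτ) = e^(−0.01737 × 22.7) = 0.6742
Before dose 3, 2 doses have been given (aged 1τ, 2τ).
C_trough = C₀ × (r + r²) = 5.426 × (0.6742 + 0.4545) = 6.124 mg/L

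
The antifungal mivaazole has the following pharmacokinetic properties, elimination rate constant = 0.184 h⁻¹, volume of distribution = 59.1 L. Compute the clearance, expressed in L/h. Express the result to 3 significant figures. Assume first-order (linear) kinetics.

10.9 L/h

CL = k × Vd = 0.184 × 59.1 = 10.87 L/h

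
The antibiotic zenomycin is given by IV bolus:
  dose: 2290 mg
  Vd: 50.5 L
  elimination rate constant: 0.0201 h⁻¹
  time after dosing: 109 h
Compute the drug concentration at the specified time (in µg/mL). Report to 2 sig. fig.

5.1 µg/mL

C₀ = Dose / Vd = 2290 / 50.5 = 45.35 mg/L
C = C₀ · e^(−k·t) = 45.35 × e^(−0.02010 × 109)
  = 45.35 × 0.1118 = 5.070 mg/L
(5.070 mg/L = 5.070 µg/mL)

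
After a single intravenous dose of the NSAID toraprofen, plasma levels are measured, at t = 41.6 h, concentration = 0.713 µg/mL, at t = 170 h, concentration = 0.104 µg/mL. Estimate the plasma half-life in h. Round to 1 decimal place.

46.2 h

k = ln(C₁/C₂) / (t₂ − t₁) = ln(0.713/0.104) / (170 − 41.6)
  = 1.925 / 128.4 = 0.01499 h⁻¹
t½ = ln2 / k = 0.693147 / 0.01499 = 46.24 h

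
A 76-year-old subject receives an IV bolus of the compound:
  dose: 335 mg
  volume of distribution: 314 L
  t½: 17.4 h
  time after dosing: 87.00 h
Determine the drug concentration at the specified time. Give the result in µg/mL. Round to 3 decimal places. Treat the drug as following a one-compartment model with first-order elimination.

0.033 µg/mL

C₀ = Dose / Vd = 335.0 / 314 = 1.067 mg/L
k = ln2 / t½ = 0.693147 / 17.4 = 0.03984 h⁻¹
t / t½ = 87.00 / 17.4 = 5 half-lives
C = C₀ × (1/2)^5 = 1.067 × 0.03125 = 0.03334 mg/L
(0.03334 mg/L = 0.03334 µg/mL)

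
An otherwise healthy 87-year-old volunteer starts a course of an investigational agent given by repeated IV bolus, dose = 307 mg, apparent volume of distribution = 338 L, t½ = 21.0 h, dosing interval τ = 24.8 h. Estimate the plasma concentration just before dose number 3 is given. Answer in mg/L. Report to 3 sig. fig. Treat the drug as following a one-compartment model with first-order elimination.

C₀ per dose = Dose / Vd = 307 / 338 = 0.9083 mg/L
k = ln2 / t½ = 0.693147 / 21.0 = 0.03301 h⁻¹
Fraction remaining after one interval: r = e^(−kτ) = e^(−0.03301 × 24.8) = 0.4410
Before dose 3, 2 doses have been given (aged 1τ, 2τ).
C_trough = C₀ × (r + r²) = 0.9083 × (0.4410 + 0.1945) = 0.5772 mg/L

0.577 mg/L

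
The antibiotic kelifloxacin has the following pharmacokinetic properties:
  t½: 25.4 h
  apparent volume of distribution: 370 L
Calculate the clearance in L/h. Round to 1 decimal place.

10.1 L/h

k = ln2 / t½ = 0.693147 / 25.4 = 0.02729 h⁻¹
CL = k × Vd = 0.02729 × 370 = 10.10 L/h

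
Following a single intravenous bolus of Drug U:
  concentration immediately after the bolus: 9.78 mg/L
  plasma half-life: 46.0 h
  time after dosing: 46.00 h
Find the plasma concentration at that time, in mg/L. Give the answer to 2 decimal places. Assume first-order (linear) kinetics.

k = ln2 / t½ = 0.693147 / 46.0 = 0.01507 h⁻¹
t / t½ = 46.00 / 46.0 = 1 half-lives
C = C₀ × (1/2)^1 = 9.780 × 0.5000 = 4.890 mg/L

4.89 mg/L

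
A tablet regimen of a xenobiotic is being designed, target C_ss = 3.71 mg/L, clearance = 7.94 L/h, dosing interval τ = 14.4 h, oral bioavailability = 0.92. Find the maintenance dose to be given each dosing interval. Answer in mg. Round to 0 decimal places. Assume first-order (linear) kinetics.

At steady state, F × (Dose/τ) = Css × CL.
Dose = Css × CL × τ / F = 3.71 × 7.940 × 14.4 / 0.92 = 461.1 mg

461 mg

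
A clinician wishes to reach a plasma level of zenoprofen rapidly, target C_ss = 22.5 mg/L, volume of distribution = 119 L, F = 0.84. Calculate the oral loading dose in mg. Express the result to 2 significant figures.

3200 mg

LD = Css × Vd / F = 22.5 × 119 / 0.84 = 3188 mg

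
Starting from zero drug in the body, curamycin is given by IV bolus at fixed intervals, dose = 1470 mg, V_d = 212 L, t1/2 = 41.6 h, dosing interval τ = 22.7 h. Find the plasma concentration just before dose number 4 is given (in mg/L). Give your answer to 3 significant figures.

C₀ per dose = Dose / Vd = 1470 / 212 = 6.934 mg/L
k = ln2 / t½ = 0.693147 / 41.6 = 0.01666 h⁻¹
Fraction remaining after one interval: r = e^(−kτ) = e^(−0.01666 × 22.7) = 0.6851
Before dose 4, 3 doses have been given (aged 1τ, 2τ, 3τ).
C_trough = C₀ × (r + r² + … + r^3) = C₀ × r(1−r^3)/(1−r)
        = 6.934 × 0.6851 × (1 − 0.3216) / (1 − 0.6851) = 10.23 mg/L

10.2 mg/L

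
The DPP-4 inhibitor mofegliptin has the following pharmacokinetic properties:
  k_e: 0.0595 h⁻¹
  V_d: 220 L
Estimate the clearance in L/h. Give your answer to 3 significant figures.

CL = k × Vd = 0.0595 × 220 = 13.09 L/h

13.1 L/h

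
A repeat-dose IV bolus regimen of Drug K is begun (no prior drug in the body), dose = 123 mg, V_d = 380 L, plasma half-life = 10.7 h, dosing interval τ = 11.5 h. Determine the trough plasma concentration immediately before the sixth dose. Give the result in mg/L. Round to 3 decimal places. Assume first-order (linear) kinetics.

C₀ per dose = Dose / Vd = 123 / 380 = 0.3237 mg/L
k = ln2 / t½ = 0.693147 / 10.7 = 0.06478 h⁻¹
Fraction remaining after one interval: r = e^(−kτ) = e^(−0.06478 × 11.5) = 0.4747
Before dose 6, 5 doses have been given (aged 1τ, 2τ, 3τ, 4τ, 5τ).
C_trough = C₀ × (r + r² + … + r^5) = C₀ × r(1−r^5)/(1−r)
        = 0.3237 × 0.4747 × (1 − 0.02410) / (1 − 0.4747) = 0.2855 mg/L

0.286 mg/L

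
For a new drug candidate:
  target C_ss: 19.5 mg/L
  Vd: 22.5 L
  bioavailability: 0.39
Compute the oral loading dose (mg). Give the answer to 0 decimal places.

1125 mg

LD = Css × Vd / F = 19.5 × 22.5 / 0.39 = 1125 mg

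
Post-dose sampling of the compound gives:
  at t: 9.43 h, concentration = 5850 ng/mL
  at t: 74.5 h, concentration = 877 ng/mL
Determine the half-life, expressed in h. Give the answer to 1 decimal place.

k = ln(C₁/C₂) / (t₂ − t₁) = ln(5850/877) / (74.5 − 9.43)
  = 1.898 / 65.07 = 0.02917 h⁻¹
t½ = ln2 / k = 0.693147 / 0.02917 = 23.76 h

23.8 h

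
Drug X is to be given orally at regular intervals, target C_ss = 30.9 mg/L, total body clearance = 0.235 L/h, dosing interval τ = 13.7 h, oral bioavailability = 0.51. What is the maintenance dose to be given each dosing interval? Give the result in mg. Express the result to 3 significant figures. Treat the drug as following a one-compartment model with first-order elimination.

At steady state, F × (Dose/τ) = Css × CL.
Dose = Css × CL × τ / F = 30.9 × 0.2350 × 13.7 / 0.51 = 195.1 mg

195 mg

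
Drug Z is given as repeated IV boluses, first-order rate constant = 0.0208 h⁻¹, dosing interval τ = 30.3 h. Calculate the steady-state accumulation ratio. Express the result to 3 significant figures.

e^(−kτ) = e^(−0.02080 × 30.3) = 0.5325
Accumulation ratio R = 1 / (1 − e^(−kτ)) = 1 / (1 − 0.5325) = 2.139

2.14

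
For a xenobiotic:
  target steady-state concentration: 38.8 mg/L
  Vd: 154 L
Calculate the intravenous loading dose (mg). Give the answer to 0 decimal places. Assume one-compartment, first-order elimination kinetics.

LD = Css × Vd = 38.8 × 154 = 5975 mg

5975 mg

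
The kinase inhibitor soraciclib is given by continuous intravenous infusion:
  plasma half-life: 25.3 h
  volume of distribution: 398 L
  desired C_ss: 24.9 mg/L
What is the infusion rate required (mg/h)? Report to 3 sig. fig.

k = ln2 / t½ = 0.693147 / 25.3 = 0.02740 h⁻¹
CL = k × Vd = 0.02740 × 398 = 10.91 L/h
At steady state, infusion rate R₀ = Css × CL = 24.9 × 10.91 = 271.7 mg/h

272 mg/h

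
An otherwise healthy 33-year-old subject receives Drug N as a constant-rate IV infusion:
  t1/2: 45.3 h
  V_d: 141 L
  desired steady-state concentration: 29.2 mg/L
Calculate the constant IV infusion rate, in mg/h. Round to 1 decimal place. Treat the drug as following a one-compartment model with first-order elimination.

k = ln2 / t½ = 0.693147 / 45.3 = 0.01530 h⁻¹
CL = k × Vd = 0.01530 × 141 = 2.157 L/h
At steady state, infusion rate R₀ = Css × CL = 29.2 × 2.157 = 62.98 mg/h

63.0 mg/h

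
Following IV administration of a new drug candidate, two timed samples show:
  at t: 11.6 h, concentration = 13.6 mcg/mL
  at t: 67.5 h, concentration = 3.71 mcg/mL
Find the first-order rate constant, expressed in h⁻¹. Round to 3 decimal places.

0.023 h⁻¹

k = ln(C₁/C₂) / (t₂ − t₁) = ln(13.6/3.71) / (67.5 − 11.6)
  = 1.299 / 55.90 = 0.02324 h⁻¹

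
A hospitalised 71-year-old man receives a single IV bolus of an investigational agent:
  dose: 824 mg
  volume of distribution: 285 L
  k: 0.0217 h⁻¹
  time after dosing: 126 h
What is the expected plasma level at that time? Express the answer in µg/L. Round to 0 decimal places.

188 µg/L

C₀ = Dose / Vd = 824.0 / 285 = 2.891 mg/L
C = C₀ · e^(−k·t) = 2.891 × e^(−0.02170 × 126)
  = 2.891 × 0.06495 = 0.1878 mg/L
Convert: 0.1878 mg/L × 1000 = 187.8 µg/L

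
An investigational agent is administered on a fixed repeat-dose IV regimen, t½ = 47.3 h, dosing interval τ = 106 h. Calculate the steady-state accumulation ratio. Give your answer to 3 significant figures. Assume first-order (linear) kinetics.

k = ln2 / t½ = 0.693147 / 47.3 = 0.01465 h⁻¹
e^(−kτ) = e^(−0.01465 × 106) = 0.2116
Accumulation ratio R = 1 / (1 − e^(−kτ)) = 1 / (1 − 0.2116) = 1.268

1.27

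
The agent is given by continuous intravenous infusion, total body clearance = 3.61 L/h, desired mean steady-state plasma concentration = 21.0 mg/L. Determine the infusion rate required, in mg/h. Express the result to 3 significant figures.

75.8 mg/h

At steady state, infusion rate R₀ = Css × CL = 21.0 × 3.610 = 75.81 mg/h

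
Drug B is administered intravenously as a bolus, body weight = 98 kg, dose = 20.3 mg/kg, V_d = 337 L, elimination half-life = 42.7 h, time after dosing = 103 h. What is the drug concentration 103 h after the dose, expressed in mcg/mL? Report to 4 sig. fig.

Total dose = 20.3 × 98 = 1989 mg
C₀ = Dose / Vd = 1989 / 337 = 5.902 mg/L
k = ln2 / t½ = 0.693147 / 42.7 = 0.01623 h⁻¹
C = C₀ · e^(−k·t) = 5.902 × e^(−0.01623 × 103)
  = 5.902 × 0.1879 = 1.109 mg/L
(1.109 mg/L = 1.109 mcg/mL)

1.109 mcg/mL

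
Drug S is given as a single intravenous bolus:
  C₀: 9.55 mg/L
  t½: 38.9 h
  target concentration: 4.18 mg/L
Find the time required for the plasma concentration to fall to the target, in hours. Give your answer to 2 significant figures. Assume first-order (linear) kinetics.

46 h

k = ln2 / t½ = 0.693147 / 38.9 = 0.01782 h⁻¹
t = ln(C₀ / C) / k = ln(9.550 / 4.18) / 0.01782
  = ln(2.285) / 0.01782 = 0.8264 / 0.01782 = 46.37 h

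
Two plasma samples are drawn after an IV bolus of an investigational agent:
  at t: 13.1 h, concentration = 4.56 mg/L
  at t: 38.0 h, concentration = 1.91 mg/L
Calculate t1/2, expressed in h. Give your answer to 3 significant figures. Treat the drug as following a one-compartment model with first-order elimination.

k = ln(C₁/C₂) / (t₂ − t₁) = ln(4.56/1.91) / (38.0 − 13.1)
  = 0.8702 / 24.90 = 0.03495 h⁻¹
t½ = ln2 / k = 0.693147 / 0.03495 = 19.83 h

19.8 h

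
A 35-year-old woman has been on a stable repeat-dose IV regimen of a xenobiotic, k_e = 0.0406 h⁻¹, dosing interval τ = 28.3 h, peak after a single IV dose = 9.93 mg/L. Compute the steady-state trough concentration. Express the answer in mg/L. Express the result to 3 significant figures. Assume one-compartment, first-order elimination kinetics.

e^(−kτ) = e^(−0.04060 × 28.3) = 0.3170
Accumulation ratio R = 1 / (1 − e^(−kτ)) = 1 / (1 − 0.3170) = 1.464
Steady-state trough = C₀ × R × e^(−kτ) = 9.93 × 1.464 × 0.3170 = 4.608 mg/L

4.61 mg/L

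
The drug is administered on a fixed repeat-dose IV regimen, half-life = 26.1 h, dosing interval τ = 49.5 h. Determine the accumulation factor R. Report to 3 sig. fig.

1.37

k = ln2 / t½ = 0.693147 / 26.1 = 0.02656 h⁻¹
e^(−kτ) = e^(−0.02656 × 49.5) = 0.2685
Accumulation ratio R = 1 / (1 − e^(−kτ)) = 1 / (1 − 0.2685) = 1.367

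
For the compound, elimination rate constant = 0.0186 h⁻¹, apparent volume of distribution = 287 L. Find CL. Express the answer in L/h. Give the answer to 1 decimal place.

5.3 L/h

CL = k × Vd = 0.0186 × 287 = 5.338 L/h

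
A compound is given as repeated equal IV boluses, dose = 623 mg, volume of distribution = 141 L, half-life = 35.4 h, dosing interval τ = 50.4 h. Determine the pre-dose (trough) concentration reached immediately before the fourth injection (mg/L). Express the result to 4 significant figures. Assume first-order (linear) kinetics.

C₀ per dose = Dose / Vd = 623 / 141 = 4.418 mg/L
k = ln2 / t½ = 0.693147 / 35.4 = 0.01958 h⁻¹
Fraction remaining after one interval: r = e^(−kτ) = e^(−0.01958 × 50.4) = 0.3728
Before dose 4, 3 doses have been given (aged 1τ, 2τ, 3τ).
C_trough = C₀ × (r + r² + … + r^3) = C₀ × r(1−r^3)/(1−r)
        = 4.418 × 0.3728 × (1 − 0.05181) / (1 − 0.3728) = 2.490 mg/L

2.490 mg/L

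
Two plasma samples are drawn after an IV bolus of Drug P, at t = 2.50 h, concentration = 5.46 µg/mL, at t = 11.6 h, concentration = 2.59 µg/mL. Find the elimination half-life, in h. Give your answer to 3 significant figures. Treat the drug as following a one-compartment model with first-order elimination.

8.46 h

k = ln(C₁/C₂) / (t₂ − t₁) = ln(5.46/2.59) / (11.6 − 2.50)
  = 0.7458 / 9.100 = 0.08196 h⁻¹
t½ = ln2 / k = 0.693147 / 0.08196 = 8.457 h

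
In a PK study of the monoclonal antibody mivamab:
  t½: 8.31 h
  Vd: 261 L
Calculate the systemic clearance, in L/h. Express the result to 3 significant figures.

21.8 L/h

k = ln2 / t½ = 0.693147 / 8.31 = 0.08341 h⁻¹
CL = k × Vd = 0.08341 × 261 = 21.77 L/h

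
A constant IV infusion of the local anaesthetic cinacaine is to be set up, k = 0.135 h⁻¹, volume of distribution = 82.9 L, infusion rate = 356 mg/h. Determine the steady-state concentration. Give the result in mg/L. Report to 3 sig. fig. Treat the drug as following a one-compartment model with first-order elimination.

31.8 mg/L

CL = k × Vd = 0.1350 × 82.9 = 11.19 L/h
At steady state Css = R₀ / CL = 356 / 11.19 = 31.81 mg/L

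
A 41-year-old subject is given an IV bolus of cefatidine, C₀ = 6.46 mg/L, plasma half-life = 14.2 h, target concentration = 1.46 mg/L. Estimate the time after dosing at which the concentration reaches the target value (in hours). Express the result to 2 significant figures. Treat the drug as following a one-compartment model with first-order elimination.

30 h

k = ln2 / t½ = 0.693147 / 14.2 = 0.04881 h⁻¹
t = ln(C₀ / C) / k = ln(6.460 / 1.46) / 0.04881
  = ln(4.425) / 0.04881 = 1.487 / 0.04881 = 30.47 h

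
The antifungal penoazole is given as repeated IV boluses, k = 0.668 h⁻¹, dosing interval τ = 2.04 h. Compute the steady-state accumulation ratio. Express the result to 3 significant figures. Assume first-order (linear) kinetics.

e^(−kτ) = e^(−0.6680 × 2.04) = 0.2560
Accumulation ratio R = 1 / (1 − e^(−kτ)) = 1 / (1 − 0.2560) = 1.344

1.34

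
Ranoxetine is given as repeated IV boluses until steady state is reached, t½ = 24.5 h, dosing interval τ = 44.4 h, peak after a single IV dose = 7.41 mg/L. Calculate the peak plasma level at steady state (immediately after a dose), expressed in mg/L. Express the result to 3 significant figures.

k = ln2 / t½ = 0.693147 / 24.5 = 0.02829 h⁻¹
e^(−kτ) = e^(−0.02829 × 44.4) = 0.2848
Accumulation ratio R = 1 / (1 − e^(−kτ)) = 1 / (1 − 0.2848) = 1.398
Steady-state peak = C₀ × R = 7.41 × 1.398 = 10.36 mg/L

10.4 mg/L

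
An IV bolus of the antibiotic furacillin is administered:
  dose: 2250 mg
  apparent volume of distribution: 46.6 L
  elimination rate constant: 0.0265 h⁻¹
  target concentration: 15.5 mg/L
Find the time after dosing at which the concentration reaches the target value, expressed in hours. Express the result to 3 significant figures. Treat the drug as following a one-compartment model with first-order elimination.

42.9 h

C₀ = Dose / Vd = 2250 / 46.6 = 48.28 mg/L
t = ln(C₀ / C) / k = ln(48.28 / 15.5) / 0.02650
  = ln(3.115) / 0.02650 = 1.136 / 0.02650 = 42.87 h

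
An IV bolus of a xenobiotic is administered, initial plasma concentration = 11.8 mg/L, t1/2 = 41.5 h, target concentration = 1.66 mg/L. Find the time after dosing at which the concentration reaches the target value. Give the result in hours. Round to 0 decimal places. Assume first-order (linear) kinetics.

117 h

k = ln2 / t½ = 0.693147 / 41.5 = 0.01670 h⁻¹
t = ln(C₀ / C) / k = ln(11.80 / 1.66) / 0.01670
  = ln(7.108) / 0.01670 = 1.961 / 0.01670 = 117.4 h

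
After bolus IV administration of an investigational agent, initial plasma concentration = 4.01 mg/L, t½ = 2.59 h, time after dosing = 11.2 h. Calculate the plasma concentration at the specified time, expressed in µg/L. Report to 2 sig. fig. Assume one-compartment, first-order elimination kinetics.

200 µg/L

k = ln2 / t½ = 0.693147 / 2.59 = 0.2676 h⁻¹
C = C₀ · e^(−k·t) = 4.010 × e^(−0.2676 × 11.2)
  = 4.010 × 0.04993 = 0.2002 mg/L
Convert: 0.2002 mg/L × 1000 = 200.2 µg/L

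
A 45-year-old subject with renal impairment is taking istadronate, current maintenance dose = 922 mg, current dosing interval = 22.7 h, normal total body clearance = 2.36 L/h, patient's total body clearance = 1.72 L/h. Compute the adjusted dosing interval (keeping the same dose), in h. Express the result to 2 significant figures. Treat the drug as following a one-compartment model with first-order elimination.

31 h

To keep the same average steady-state level, dosing rate must scale with clearance.
CL ratio = 1.72 / 2.36 = 0.7288
New interval (same dose) = 22.7 / 0.7288 = 31.15 h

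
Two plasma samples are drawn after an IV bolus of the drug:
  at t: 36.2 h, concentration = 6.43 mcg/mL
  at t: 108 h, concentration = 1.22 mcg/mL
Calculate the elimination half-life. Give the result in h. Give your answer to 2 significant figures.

k = ln(C₁/C₂) / (t₂ − t₁) = ln(6.43/1.22) / (108 − 36.2)
  = 1.662 / 71.80 = 0.02315 h⁻¹
t½ = ln2 / k = 0.693147 / 0.02315 = 29.94 h

30 h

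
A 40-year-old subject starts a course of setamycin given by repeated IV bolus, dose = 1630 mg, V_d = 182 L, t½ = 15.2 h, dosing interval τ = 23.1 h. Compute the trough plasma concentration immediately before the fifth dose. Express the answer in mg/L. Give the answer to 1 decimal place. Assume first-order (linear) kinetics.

4.7 mg/L

C₀ per dose = Dose / Vd = 1630 / 182 = 8.956 mg/L
k = ln2 / t½ = 0.693147 / 15.2 = 0.04560 h⁻¹
Fraction remaining after one interval: r = e^(−kτ) = e^(−0.04560 × 23.1) = 0.3488
Before dose 5, 4 doses have been given (aged 1τ, 2τ, 3τ, 4τ).
C_trough = C₀ × (r + r² + … + r^4) = C₀ × r(1−r^4)/(1−r)
        = 8.956 × 0.3488 × (1 − 0.01480) / (1 − 0.3488) = 4.726 mg/L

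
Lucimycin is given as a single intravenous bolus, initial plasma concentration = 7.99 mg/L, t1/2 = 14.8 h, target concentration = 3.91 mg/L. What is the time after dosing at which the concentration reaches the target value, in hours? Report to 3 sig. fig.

k = ln2 / t½ = 0.693147 / 14.8 = 0.04683 h⁻¹
t = ln(C₀ / C) / k = ln(7.990 / 3.91) / 0.04683
  = ln(2.043) / 0.04683 = 0.7144 / 0.04683 = 15.26 h

15.3 h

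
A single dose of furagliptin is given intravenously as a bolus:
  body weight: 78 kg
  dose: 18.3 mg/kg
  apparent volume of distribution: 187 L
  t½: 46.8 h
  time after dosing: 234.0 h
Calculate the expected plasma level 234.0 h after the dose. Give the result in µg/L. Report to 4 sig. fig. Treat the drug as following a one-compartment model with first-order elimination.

Total dose = 18.3 × 78 = 1427 mg
C₀ = Dose / Vd = 1427 / 187 = 7.631 mg/L
k = ln2 / t½ = 0.693147 / 46.8 = 0.01481 h⁻¹
t / t½ = 234.0 / 46.8 = 5 half-lives
C = C₀ × (1/2)^5 = 7.631 × 0.03125 = 0.2385 mg/L
Convert: 0.2385 mg/L × 1000 = 238.5 µg/L

238.5 µg/L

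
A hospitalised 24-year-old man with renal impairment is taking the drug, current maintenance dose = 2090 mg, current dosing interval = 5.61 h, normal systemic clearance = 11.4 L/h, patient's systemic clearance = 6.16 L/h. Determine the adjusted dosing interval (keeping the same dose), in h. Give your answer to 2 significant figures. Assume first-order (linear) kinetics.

To keep the same average steady-state level, dosing rate must scale with clearance.
CL ratio = 6.16 / 11.4 = 0.5404
New interval (same dose) = 5.61 / 0.5404 = 10.38 h

10 h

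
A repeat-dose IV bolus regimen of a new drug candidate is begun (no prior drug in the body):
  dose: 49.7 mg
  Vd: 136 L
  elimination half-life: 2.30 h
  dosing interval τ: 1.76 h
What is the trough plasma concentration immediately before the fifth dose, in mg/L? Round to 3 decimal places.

0.460 mg/L

C₀ per dose = Dose / Vd = 49.7 / 136 = 0.3654 mg/L
k = ln2 / t½ = 0.693147 / 2.30 = 0.3014 h⁻¹
Fraction remaining after one interval: r = e^(−kτ) = e^(−0.3014 × 1.76) = 0.5883
Before dose 5, 4 doses have been given (aged 1τ, 2τ, 3τ, 4τ).
C_trough = C₀ × (r + r² + … + r^4) = C₀ × r(1−r^4)/(1−r)
        = 0.3654 × 0.5883 × (1 − 0.1198) / (1 − 0.5883) = 0.4596 mg/L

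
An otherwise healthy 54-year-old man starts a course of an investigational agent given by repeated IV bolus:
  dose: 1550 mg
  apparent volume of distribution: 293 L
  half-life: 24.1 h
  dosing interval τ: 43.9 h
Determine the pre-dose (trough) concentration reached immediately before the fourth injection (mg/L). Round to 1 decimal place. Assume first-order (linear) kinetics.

C₀ per dose = Dose / Vd = 1550 / 293 = 5.290 mg/L
k = ln2 / t½ = 0.693147 / 24.1 = 0.02876 h⁻¹
Fraction remaining after one interval: r = e^(−kτ) = e^(−0.02876 × 43.9) = 0.2829
Before dose 4, 3 doses have been given (aged 1τ, 2τ, 3τ).
C_trough = C₀ × (r + r² + … + r^3) = C₀ × r(1−r^3)/(1−r)
        = 5.290 × 0.2829 × (1 − 0.02264) / (1 − 0.2829) = 2.040 mg/L

2.0 mg/L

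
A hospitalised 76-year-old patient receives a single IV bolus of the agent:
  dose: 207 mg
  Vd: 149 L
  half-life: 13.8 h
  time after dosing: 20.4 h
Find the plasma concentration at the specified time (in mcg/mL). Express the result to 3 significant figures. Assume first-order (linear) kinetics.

0.499 mcg/mL

C₀ = Dose / Vd = 207.0 / 149 = 1.389 mg/L
k = ln2 / t½ = 0.693147 / 13.8 = 0.05023 h⁻¹
C = C₀ · e^(−k·t) = 1.389 × e^(−0.05023 × 20.4)
  = 1.389 × 0.3589 = 0.4985 mg/L
(0.4985 mg/L = 0.4985 mcg/mL)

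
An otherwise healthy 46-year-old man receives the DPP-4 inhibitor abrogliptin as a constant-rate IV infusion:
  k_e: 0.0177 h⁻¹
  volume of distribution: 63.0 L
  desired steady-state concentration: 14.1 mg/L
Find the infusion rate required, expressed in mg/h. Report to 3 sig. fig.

15.7 mg/h

CL = k × Vd = 0.01770 × 63.0 = 1.115 L/h
At steady state, infusion rate R₀ = Css × CL = 14.1 × 1.115 = 15.72 mg/h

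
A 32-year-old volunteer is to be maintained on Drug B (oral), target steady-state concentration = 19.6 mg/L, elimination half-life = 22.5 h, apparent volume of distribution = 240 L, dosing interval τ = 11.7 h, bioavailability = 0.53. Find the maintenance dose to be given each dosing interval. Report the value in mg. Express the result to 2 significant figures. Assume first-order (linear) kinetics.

k = ln2 / t½ = 0.693147 / 22.5 = 0.03081 h⁻¹
CL = k × Vd = 0.03081 × 240 = 7.394 L/h
At steady state, F × (Dose/τ) = Css × CL.
Dose = Css × CL × τ / F = 19.6 × 7.394 × 11.7 / 0.53 = 3199 mg

3200 mg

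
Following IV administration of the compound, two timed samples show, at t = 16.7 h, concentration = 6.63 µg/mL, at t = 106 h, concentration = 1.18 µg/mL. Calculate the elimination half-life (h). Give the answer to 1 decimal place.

35.9 h

k = ln(C₁/C₂) / (t₂ − t₁) = ln(6.63/1.18) / (106 − 16.7)
  = 1.726 / 89.30 = 0.01933 h⁻¹
t½ = ln2 / k = 0.693147 / 0.01933 = 35.86 h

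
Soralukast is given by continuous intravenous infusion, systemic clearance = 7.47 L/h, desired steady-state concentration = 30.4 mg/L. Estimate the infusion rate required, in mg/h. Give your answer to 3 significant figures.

At steady state, infusion rate R₀ = Css × CL = 30.4 × 7.470 = 227.1 mg/h

227 mg/h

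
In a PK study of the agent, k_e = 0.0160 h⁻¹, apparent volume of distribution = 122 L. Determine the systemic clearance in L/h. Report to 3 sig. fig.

1.95 L/h

CL = k × Vd = 0.0160 × 122 = 1.952 L/h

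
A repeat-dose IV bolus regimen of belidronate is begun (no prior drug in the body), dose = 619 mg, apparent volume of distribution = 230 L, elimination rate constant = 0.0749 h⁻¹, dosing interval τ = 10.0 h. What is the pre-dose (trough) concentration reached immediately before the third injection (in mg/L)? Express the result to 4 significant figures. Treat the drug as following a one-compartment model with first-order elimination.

C₀ per dose = Dose / Vd = 619 / 230 = 2.691 mg/L
Fraction remaining after one interval: r = e^(−kτ) = e^(−0.07490 × 10.0) = 0.4728
Before dose 3, 2 doses have been given (aged 1τ, 2τ).
C_trough = C₀ × (r + r²) = 2.691 × (0.4728 + 0.2235) = 1.874 mg/L

1.874 mg/L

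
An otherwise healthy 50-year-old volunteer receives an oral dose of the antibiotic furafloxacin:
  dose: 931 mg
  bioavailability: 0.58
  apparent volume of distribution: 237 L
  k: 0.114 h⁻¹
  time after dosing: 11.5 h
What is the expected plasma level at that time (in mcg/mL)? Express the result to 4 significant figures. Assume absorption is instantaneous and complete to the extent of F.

Amount reaching circulation = F × Dose = 0.58 × 931.0 = 540.0 mg
C₀ = F·Dose / Vd = 540.0 / 237 = 2.278 mg/L
C = C₀ · e^(−k·t) = 2.278 × e^(−0.1140 × 11.5)
  = 2.278 × 0.2696 = 0.6141 mg/L
(0.6141 mg/L = 0.6141 mcg/mL)

0.6141 mcg/mL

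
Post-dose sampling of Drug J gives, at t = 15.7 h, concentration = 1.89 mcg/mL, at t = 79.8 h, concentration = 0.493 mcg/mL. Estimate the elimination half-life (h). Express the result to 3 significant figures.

k = ln(C₁/C₂) / (t₂ − t₁) = ln(1.89/0.493) / (79.8 − 15.7)
  = 1.344 / 64.10 = 0.02097 h⁻¹
t½ = ln2 / k = 0.693147 / 0.02097 = 33.05 h

33.1 h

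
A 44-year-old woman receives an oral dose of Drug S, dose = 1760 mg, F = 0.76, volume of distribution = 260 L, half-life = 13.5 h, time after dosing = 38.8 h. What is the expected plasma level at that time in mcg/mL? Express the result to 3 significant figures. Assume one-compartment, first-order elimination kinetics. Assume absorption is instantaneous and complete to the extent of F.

0.702 mcg/mL

Amount reaching circulation = F × Dose = 0.76 × 1760 = 1338 mg
C₀ = F·Dose / Vd = 1338 / 260 = 5.146 mg/L
k = ln2 / t½ = 0.693147 / 13.5 = 0.05134 h⁻¹
C = C₀ · e^(−k·t) = 5.146 × e^(−0.05134 × 38.8)
  = 5.146 × 0.1364 = 0.7019 mg/L
(0.7019 mg/L = 0.7019 mcg/mL)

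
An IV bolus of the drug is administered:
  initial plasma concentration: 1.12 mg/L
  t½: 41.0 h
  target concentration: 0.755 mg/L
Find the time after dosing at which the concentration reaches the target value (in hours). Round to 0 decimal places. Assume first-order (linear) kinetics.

k = ln2 / t½ = 0.693147 / 41.0 = 0.01691 h⁻¹
t = ln(C₀ / C) / k = ln(1.120 / 0.755) / 0.01691
  = ln(1.483) / 0.01691 = 0.3941 / 0.01691 = 23.31 h

23 h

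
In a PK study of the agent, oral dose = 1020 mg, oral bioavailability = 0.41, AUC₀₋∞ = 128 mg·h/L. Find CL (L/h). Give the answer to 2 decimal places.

CL = F·Dose / AUC = 0.41 × 1020 / 128 = 3.267 L/h

3.27 L/h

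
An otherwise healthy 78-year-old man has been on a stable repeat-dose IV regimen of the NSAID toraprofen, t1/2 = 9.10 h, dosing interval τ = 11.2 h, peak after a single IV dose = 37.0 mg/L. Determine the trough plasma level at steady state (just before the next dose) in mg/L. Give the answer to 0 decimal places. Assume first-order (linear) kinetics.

k = ln2 / t½ = 0.693147 / 9.10 = 0.07617 h⁻¹
e^(−kτ) = e^(−0.07617 × 11.2) = 0.4261
Accumulation ratio R = 1 / (1 − e^(−kτ)) = 1 / (1 − 0.4261) = 1.742
Steady-state trough = C₀ × R × e^(−kτ) = 37.0 × 1.742 × 0.4261 = 27.46 mg/L

27 mg/L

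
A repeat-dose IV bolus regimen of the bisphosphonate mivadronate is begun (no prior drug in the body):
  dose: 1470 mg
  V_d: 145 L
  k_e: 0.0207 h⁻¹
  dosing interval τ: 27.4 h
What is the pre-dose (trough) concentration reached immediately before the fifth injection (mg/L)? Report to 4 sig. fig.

C₀ per dose = Dose / Vd = 1470 / 145 = 10.14 mg/L
Fraction remaining after one interval: r = e^(−kτ) = e^(−0.02070 × 27.4) = 0.5671
Before dose 5, 4 doses have been given (aged 1τ, 2τ, 3τ, 4τ).
C_trough = C₀ × (r + r² + … + r^4) = C₀ × r(1−r^4)/(1−r)
        = 10.14 × 0.5671 × (1 − 0.1034) / (1 − 0.5671) = 11.91 mg/L

11.91 mg/L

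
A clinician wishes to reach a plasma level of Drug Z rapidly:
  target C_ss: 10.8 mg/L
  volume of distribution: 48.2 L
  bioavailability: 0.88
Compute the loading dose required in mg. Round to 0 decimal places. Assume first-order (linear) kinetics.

LD = Css × Vd / F = 10.8 × 48.2 / 0.88 = 591.5 mg

592 mg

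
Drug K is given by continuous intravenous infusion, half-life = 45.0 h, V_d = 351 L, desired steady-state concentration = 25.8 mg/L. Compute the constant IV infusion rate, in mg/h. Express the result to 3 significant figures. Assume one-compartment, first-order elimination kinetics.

k = ln2 / t½ = 0.693147 / 45.0 = 0.01540 h⁻¹
CL = k × Vd = 0.01540 × 351 = 5.405 L/h
At steady state, infusion rate R₀ = Css × CL = 25.8 × 5.405 = 139.4 mg/h

139 mg/h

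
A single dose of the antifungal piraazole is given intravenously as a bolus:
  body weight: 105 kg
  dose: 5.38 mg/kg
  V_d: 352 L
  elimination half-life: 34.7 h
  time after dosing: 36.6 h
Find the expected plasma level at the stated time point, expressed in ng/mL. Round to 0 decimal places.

773 ng/mL

Total dose = 5.38 × 105 = 564.9 mg
C₀ = Dose / Vd = 564.9 / 352 = 1.605 mg/L
k = ln2 / t½ = 0.693147 / 34.7 = 0.01998 h⁻¹
C = C₀ · e^(−k·t) = 1.605 × e^(−0.01998 × 36.6)
  = 1.605 × 0.4813 = 0.7725 mg/L
Convert: 0.7725 mg/L × 1000 = 772.5 ng/mL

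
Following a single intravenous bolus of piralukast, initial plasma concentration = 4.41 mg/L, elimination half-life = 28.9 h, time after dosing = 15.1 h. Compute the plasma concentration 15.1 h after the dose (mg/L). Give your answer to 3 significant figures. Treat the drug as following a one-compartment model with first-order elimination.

k = ln2 / t½ = 0.693147 / 28.9 = 0.02398 h⁻¹
C = C₀ · e^(−k·t) = 4.410 × e^(−0.02398 × 15.1)
  = 4.410 × 0.6962 = 3.070 mg/L

3.07 mg/L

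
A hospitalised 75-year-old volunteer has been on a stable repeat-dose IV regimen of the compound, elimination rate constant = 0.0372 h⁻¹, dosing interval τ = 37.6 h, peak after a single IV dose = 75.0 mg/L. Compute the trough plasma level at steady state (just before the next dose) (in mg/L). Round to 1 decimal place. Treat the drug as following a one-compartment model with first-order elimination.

24.6 mg/L

e^(−kτ) = e^(−0.03720 × 37.6) = 0.2469
Accumulation ratio R = 1 / (1 − e^(−kτ)) = 1 / (1 − 0.2469) = 1.328
Steady-state trough = C₀ × R × e^(−kτ) = 75.0 × 1.328 × 0.2469 = 24.59 mg/L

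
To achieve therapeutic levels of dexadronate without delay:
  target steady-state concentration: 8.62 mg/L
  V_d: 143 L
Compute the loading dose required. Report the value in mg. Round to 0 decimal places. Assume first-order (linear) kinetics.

LD = Css × Vd = 8.62 × 143 = 1233 mg

1233 mg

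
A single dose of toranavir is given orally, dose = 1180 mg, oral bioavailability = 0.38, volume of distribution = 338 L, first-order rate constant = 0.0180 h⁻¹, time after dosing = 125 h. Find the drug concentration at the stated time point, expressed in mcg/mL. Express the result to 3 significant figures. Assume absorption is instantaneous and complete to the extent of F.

Amount reaching circulation = F × Dose = 0.38 × 1180 = 448.4 mg
C₀ = F·Dose / Vd = 448.4 / 338 = 1.327 mg/L
C = C₀ · e^(−k·t) = 1.327 × e^(−0.01800 × 125)
  = 1.327 × 0.1054 = 0.1399 mg/L
(0.1399 mg/L = 0.1399 mcg/mL)

0.140 mcg/mL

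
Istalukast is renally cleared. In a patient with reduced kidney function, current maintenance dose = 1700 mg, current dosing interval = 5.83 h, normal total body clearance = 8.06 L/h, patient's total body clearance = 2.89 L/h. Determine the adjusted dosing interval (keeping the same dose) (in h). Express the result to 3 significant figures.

16.3 h

To keep the same average steady-state level, dosing rate must scale with clearance.
CL ratio = 2.89 / 8.06 = 0.3586
New interval (same dose) = 5.83 / 0.3586 = 16.26 h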